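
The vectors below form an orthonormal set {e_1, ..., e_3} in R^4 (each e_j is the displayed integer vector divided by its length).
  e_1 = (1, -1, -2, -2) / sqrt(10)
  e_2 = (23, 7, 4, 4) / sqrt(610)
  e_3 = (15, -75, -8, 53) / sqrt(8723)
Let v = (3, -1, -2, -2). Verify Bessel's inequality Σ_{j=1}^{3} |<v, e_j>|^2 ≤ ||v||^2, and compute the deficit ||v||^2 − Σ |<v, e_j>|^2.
Σ |<v, e_j>|^2 = 2570/143; ||v||^2 = 18; deficit = 4/143

Write each e_j = u_j / sqrt(<u_j, u_j>) where u_j is the displayed integer vector. Then <v, e_j> = <v, u_j> / sqrt(<u_j, u_j>), so |<v, e_j>|^2 = <v, u_j>^2 / <u_j, u_j>.
Coefficients: <v, e_1> = 12/sqrt(10), <v, e_2> = 46/sqrt(610), <v, e_3> = 30/sqrt(8723).
Square and sum: Σ |<v, e_j>|^2 = 2570/143.
Compute ||v||^2 = v·v = 18.
Deficit = 18 − 2570/143 = 4/143 ≥ 0, confirming Bessel's inequality. (The deficit equals ||v − Σ <v,e_j> e_j||^2, the squared distance from v to span{e_j}.)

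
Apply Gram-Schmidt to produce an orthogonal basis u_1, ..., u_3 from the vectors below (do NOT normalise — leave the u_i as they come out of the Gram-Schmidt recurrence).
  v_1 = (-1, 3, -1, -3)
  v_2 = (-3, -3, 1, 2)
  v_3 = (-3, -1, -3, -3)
Orthogonal basis:
  u_1 = (-1, 3, -1, -3)
  u_2 = (-73/20, -21/20, 7/20, 1/20)
  u_3 = (30/97, -196/97, -258/97, -120/97)

Apply the Gram-Schmidt recurrence
  u_1 = v_1
  u_i = v_i − Σ_{j<i} ((v_i · u_j) / (u_j · u_j)) · u_j.

Step by step this gives:
  u_1 = (-1, 3, -1, -3)
  u_2 = (-73/20, -21/20, 7/20, 1/20)
  u_3 = (30/97, -196/97, -258/97, -120/97)

Orthogonality check:
  u_2 · u_1 = 0 (should be 0)
  u_3 · u_1 = 0 (should be 0)
  u_3 · u_2 = 0 (should be 0)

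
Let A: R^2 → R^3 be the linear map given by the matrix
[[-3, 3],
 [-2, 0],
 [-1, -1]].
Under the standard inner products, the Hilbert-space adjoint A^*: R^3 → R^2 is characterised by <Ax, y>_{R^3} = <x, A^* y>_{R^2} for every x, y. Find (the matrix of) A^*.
A^* = A^T =
[[-3, -2, -1],
 [3, 0, -1]]

For real matrices with standard dot products, the defining identity <Ax, y> = <x, A^* y> gives (Ax)^T y = x^T (A^*) y, i.e. x^T A^T y = x^T (A^*) y. Since this holds for all x, y, we must have A^* = A^T. Therefore
A^* =
[[-3, -2, -1],
 [3, 0, -1]].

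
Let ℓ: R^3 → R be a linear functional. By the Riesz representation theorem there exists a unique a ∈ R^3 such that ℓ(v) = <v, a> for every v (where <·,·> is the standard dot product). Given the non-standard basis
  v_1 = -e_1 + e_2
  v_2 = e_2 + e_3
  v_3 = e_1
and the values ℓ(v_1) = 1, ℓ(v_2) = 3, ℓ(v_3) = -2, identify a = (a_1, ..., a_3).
a = (-2, -1, 4)

Write a = (a_1, ..., a_3) in the standard basis. For each basis vector v_i, ℓ(v_i) = <v_i, a> is a linear equation in the a_j's. Collect the n equations into a matrix system V a = ℓ, where row i of V is v_i (expressed in the standard basis). Since V is invertible (lower-triangular with 1s on the diagonal, up to permutation), solve by back-substitution:
  V =
[[-1, 1, 0],
 [0, 1, 1],
 [1, 0, 0]]
  V a = (1, 3, -2)
Solving gives a = (-2, -1, 4).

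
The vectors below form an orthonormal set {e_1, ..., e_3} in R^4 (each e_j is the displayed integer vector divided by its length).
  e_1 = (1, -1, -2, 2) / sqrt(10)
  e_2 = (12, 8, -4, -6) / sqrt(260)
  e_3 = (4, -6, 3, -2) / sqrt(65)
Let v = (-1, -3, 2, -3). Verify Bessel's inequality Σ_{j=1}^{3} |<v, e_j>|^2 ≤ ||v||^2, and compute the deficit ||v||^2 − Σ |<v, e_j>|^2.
Σ |<v, e_j>|^2 = 97/5; ||v||^2 = 23; deficit = 18/5

Write each e_j = u_j / sqrt(<u_j, u_j>) where u_j is the displayed integer vector. Then <v, e_j> = <v, u_j> / sqrt(<u_j, u_j>), so |<v, e_j>|^2 = <v, u_j>^2 / <u_j, u_j>.
Coefficients: <v, e_1> = -8/sqrt(10), <v, e_2> = -26/sqrt(260), <v, e_3> = 26/sqrt(65).
Square and sum: Σ |<v, e_j>|^2 = 97/5.
Compute ||v||^2 = v·v = 23.
Deficit = 23 − 97/5 = 18/5 ≥ 0, confirming Bessel's inequality. (The deficit equals ||v − Σ <v,e_j> e_j||^2, the squared distance from v to span{e_j}.)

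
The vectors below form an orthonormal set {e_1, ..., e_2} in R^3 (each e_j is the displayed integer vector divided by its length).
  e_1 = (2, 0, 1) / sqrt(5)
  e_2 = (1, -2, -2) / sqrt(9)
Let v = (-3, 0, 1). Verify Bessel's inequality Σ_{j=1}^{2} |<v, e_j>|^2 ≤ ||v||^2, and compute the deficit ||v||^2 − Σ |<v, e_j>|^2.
Σ |<v, e_j>|^2 = 70/9; ||v||^2 = 10; deficit = 20/9

Write each e_j = u_j / sqrt(<u_j, u_j>) where u_j is the displayed integer vector. Then <v, e_j> = <v, u_j> / sqrt(<u_j, u_j>), so |<v, e_j>|^2 = <v, u_j>^2 / <u_j, u_j>.
Coefficients: <v, e_1> = -5/sqrt(5), <v, e_2> = -5/sqrt(9).
Square and sum: Σ |<v, e_j>|^2 = 70/9.
Compute ||v||^2 = v·v = 10.
Deficit = 10 − 70/9 = 20/9 ≥ 0, confirming Bessel's inequality. (The deficit equals ||v − Σ <v,e_j> e_j||^2, the squared distance from v to span{e_j}.)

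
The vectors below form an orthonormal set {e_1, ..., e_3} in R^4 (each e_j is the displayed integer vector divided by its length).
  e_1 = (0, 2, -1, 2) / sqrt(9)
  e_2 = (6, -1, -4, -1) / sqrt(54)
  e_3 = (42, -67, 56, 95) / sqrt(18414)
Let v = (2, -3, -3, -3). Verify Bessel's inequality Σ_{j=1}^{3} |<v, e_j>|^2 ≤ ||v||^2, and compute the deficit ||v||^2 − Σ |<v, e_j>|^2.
Σ |<v, e_j>|^2 = 9275/341; ||v||^2 = 31; deficit = 1296/341

Write each e_j = u_j / sqrt(<u_j, u_j>) where u_j is the displayed integer vector. Then <v, e_j> = <v, u_j> / sqrt(<u_j, u_j>), so |<v, e_j>|^2 = <v, u_j>^2 / <u_j, u_j>.
Coefficients: <v, e_1> = -9/sqrt(9), <v, e_2> = 30/sqrt(54), <v, e_3> = -168/sqrt(18414).
Square and sum: Σ |<v, e_j>|^2 = 9275/341.
Compute ||v||^2 = v·v = 31.
Deficit = 31 − 9275/341 = 1296/341 ≥ 0, confirming Bessel's inequality. (The deficit equals ||v − Σ <v,e_j> e_j||^2, the squared distance from v to span{e_j}.)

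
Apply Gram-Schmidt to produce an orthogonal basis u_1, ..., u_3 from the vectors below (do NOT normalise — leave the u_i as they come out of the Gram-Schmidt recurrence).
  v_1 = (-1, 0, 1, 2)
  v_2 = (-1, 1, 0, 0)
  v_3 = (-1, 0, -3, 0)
Orthogonal basis:
  u_1 = (-1, 0, 1, 2)
  u_2 = (-5/6, 1, -1/6, -1/3)
  u_3 = (-8/11, -8/11, -28/11, 10/11)

Apply the Gram-Schmidt recurrence
  u_1 = v_1
  u_i = v_i − Σ_{j<i} ((v_i · u_j) / (u_j · u_j)) · u_j.

Step by step this gives:
  u_1 = (-1, 0, 1, 2)
  u_2 = (-5/6, 1, -1/6, -1/3)
  u_3 = (-8/11, -8/11, -28/11, 10/11)

Orthogonality check:
  u_2 · u_1 = 0 (should be 0)
  u_3 · u_1 = 0 (should be 0)
  u_3 · u_2 = 0 (should be 0)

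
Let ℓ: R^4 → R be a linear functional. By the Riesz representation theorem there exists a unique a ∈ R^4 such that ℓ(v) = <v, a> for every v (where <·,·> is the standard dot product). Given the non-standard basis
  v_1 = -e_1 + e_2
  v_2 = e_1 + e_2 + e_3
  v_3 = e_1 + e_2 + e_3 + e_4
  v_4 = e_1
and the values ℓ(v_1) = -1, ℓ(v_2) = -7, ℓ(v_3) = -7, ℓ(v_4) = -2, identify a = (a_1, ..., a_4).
a = (-2, -3, -2, 0)

Write a = (a_1, ..., a_4) in the standard basis. For each basis vector v_i, ℓ(v_i) = <v_i, a> is a linear equation in the a_j's. Collect the n equations into a matrix system V a = ℓ, where row i of V is v_i (expressed in the standard basis). Since V is invertible (lower-triangular with 1s on the diagonal, up to permutation), solve by back-substitution:
  V =
[[-1, 1, 0, 0],
 [1, 1, 1, 0],
 [1, 1, 1, 1],
 [1, 0, 0, 0]]
  V a = (-1, -7, -7, -2)
Solving gives a = (-2, -3, -2, 0).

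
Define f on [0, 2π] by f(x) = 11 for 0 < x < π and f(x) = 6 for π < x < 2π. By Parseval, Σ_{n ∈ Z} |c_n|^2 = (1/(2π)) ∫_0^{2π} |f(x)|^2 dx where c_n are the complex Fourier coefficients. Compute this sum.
Σ |c_n|^2 = 157/2

Parseval equates the L^2 energy of f (normalised by 1/(2π)) with the ℓ^2 sum of its Fourier coefficients: (1/(2π)) ∫_0^{2π} |f|^2 = Σ |c_n|^2.
Compute the left side: (1/(2π)) [∫_0^π 11^2 dx + ∫_π^{2π} 6^2 dx] = (1/(2π)) · (121π + 36π) = (121 + 36)/2 = 157/2.
So Σ_{n ∈ Z} |c_n|^2 = 157/2.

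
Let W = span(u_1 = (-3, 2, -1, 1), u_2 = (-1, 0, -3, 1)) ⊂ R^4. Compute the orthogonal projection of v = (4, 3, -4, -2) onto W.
proj_W(v) = (35/29, -43/29, -67/29, 8/29)

Set up U = [u_1 | ... | u_2] ∈ R^(4×2). The projector onto W = col(U) is P = U (U^T U)^(-1) U^T.
Compute U^T U =
  [15, 7]
  [7, 11],
and U^T v = (-4, 6).
Solve U^T U · c = U^T v for the coefficients: c = (-43/58, 59/58). The projection is proj_W(v) = U c.
Check: (v - proj_W(v)) · u_1 = 0  (should be 0).
Check: (v - proj_W(v)) · u_2 = 0  (should be 0).
Result: proj_W(v) = (35/29, -43/29, -67/29, 8/29).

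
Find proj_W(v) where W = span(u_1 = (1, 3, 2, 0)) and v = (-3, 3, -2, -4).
proj_W(v) = (1/7, 3/7, 2/7, 0)

Set up U = [u_1 | ... | u_1] ∈ R^(4×1). The projector onto W = col(U) is P = U (U^T U)^(-1) U^T.
Compute U^T U =
  [14],
and U^T v = (2).
Solve U^T U · c = U^T v for the coefficients: c = (1/7). The projection is proj_W(v) = U c.
Check: (v - proj_W(v)) · u_1 = 0  (should be 0).
Result: proj_W(v) = (1/7, 3/7, 2/7, 0).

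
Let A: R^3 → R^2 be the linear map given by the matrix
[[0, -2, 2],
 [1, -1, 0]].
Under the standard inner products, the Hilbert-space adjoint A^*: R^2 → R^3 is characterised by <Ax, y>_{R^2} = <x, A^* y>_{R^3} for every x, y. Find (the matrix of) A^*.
A^* = A^T =
[[0, 1],
 [-2, -1],
 [2, 0]]

For real matrices with standard dot products, the defining identity <Ax, y> = <x, A^* y> gives (Ax)^T y = x^T (A^*) y, i.e. x^T A^T y = x^T (A^*) y. Since this holds for all x, y, we must have A^* = A^T. Therefore
A^* =
[[0, 1],
 [-2, -1],
 [2, 0]].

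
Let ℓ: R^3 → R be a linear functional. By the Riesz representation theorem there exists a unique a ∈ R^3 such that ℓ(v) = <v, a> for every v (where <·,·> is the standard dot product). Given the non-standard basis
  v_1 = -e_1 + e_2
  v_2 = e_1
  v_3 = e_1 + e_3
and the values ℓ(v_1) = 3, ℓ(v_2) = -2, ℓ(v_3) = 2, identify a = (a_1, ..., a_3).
a = (-2, 1, 4)

Write a = (a_1, ..., a_3) in the standard basis. For each basis vector v_i, ℓ(v_i) = <v_i, a> is a linear equation in the a_j's. Collect the n equations into a matrix system V a = ℓ, where row i of V is v_i (expressed in the standard basis). Since V is invertible (lower-triangular with 1s on the diagonal, up to permutation), solve by back-substitution:
  V =
[[-1, 1, 0],
 [1, 0, 0],
 [1, 0, 1]]
  V a = (3, -2, 2)
Solving gives a = (-2, 1, 4).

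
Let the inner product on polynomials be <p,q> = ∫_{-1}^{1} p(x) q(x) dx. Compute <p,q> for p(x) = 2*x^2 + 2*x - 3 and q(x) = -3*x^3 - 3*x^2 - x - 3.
<p,q> = 208/15

Expand the product: p(x)·q(x) = -6*x^5 - 12*x^4 + x^3 + x^2 - 3*x + 9.
∫_{-1}^{1} of each monomial x^k gives [2/(k+1) if k even, 0 if k odd]. Integrating term-by-term (or equivalently evaluating the antiderivative F(x) = -x^6 - 12*x^5/5 + x^4/4 + x^3/3 - 3*x^2/2 + 9*x at the endpoints):
  F(1) − F(−1) = 281/60 − (-551/60) = 208/15.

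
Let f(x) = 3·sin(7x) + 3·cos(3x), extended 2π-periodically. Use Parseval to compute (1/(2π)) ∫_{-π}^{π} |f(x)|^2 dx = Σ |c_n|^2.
Σ |c_n|^2 = 9

Expand |f|^2 and use orthogonality of {sin(nx), cos(mx)} on [-π, π]:
  ∫_{-π}^{π} sin(nx)^2 dx = π, ∫ cos(mx)^2 dx = π, and cross terms integrate to 0.
So ∫_{-π}^{π} f(x)^2 dx = 3^2 · π + 3^2 · π = (9 + 9)π.
Divide by 2π: (9 + 9)/2 = 9.
By Parseval, this equals Σ |c_n|^2.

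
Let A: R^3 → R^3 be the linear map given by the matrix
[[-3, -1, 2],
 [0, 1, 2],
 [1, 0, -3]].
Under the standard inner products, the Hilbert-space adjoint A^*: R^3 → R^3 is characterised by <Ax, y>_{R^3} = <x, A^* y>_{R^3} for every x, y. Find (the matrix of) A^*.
A^* = A^T =
[[-3, 0, 1],
 [-1, 1, 0],
 [2, 2, -3]]

For real matrices with standard dot products, the defining identity <Ax, y> = <x, A^* y> gives (Ax)^T y = x^T (A^*) y, i.e. x^T A^T y = x^T (A^*) y. Since this holds for all x, y, we must have A^* = A^T. Therefore
A^* =
[[-3, 0, 1],
 [-1, 1, 0],
 [2, 2, -3]].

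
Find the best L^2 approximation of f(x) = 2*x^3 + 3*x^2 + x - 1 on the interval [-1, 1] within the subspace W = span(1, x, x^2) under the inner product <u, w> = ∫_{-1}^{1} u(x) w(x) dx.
g(x) = 3*x^2 + 11*x/5 - 1

The best approximation g ∈ W is the orthogonal projection of f onto W. Writing g = a_0 + a_1 x + a_2 x^2, the coefficients solve the normal equations G · a = b where
  G_{ij} = <φ_i, φ_j> and b_i = <f, φ_i>, with φ_0 = 1, φ_1 = x, φ_2 = x^2.
G =
  [2, 0, 2/3]
  [0, 2/3, 0]
  [2/3, 0, 2/5],
b = (0, 22/15, 8/15).
Solving gives a_0 = -1, a_1 = 11/5, a_2 = 3, so
  g(x) = 3*x^2 + 11*x/5 - 1.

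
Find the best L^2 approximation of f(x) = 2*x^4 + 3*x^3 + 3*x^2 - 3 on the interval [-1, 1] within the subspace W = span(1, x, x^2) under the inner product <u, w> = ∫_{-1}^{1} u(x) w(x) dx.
g(x) = 33*x^2/7 + 9*x/5 - 111/35

The best approximation g ∈ W is the orthogonal projection of f onto W. Writing g = a_0 + a_1 x + a_2 x^2, the coefficients solve the normal equations G · a = b where
  G_{ij} = <φ_i, φ_j> and b_i = <f, φ_i>, with φ_0 = 1, φ_1 = x, φ_2 = x^2.
G =
  [2, 0, 2/3]
  [0, 2/3, 0]
  [2/3, 0, 2/5],
b = (-16/5, 6/5, -8/35).
Solving gives a_0 = -111/35, a_1 = 9/5, a_2 = 33/7, so
  g(x) = 33*x^2/7 + 9*x/5 - 111/35.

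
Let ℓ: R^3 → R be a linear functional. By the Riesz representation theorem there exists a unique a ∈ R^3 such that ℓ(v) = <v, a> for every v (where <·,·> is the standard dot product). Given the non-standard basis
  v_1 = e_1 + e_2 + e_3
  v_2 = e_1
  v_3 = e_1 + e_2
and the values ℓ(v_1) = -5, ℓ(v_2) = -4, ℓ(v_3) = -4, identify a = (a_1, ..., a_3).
a = (-4, 0, -1)

Write a = (a_1, ..., a_3) in the standard basis. For each basis vector v_i, ℓ(v_i) = <v_i, a> is a linear equation in the a_j's. Collect the n equations into a matrix system V a = ℓ, where row i of V is v_i (expressed in the standard basis). Since V is invertible (lower-triangular with 1s on the diagonal, up to permutation), solve by back-substitution:
  V =
[[1, 1, 1],
 [1, 0, 0],
 [1, 1, 0]]
  V a = (-5, -4, -4)
Solving gives a = (-4, 0, -1).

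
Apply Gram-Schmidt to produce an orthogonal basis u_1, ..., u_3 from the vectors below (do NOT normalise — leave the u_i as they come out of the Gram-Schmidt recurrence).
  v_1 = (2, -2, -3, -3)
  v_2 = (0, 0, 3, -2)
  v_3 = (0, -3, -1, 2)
Orthogonal basis:
  u_1 = (2, -2, -3, -3)
  u_2 = (3/13, -3/13, 69/26, -61/26)
  u_3 = (-36/329, -951/329, 244/329, 366/329)

Apply the Gram-Schmidt recurrence
  u_1 = v_1
  u_i = v_i − Σ_{j<i} ((v_i · u_j) / (u_j · u_j)) · u_j.

Step by step this gives:
  u_1 = (2, -2, -3, -3)
  u_2 = (3/13, -3/13, 69/26, -61/26)
  u_3 = (-36/329, -951/329, 244/329, 366/329)

Orthogonality check:
  u_2 · u_1 = 0 (should be 0)
  u_3 · u_1 = 0 (should be 0)
  u_3 · u_2 = 0 (should be 0)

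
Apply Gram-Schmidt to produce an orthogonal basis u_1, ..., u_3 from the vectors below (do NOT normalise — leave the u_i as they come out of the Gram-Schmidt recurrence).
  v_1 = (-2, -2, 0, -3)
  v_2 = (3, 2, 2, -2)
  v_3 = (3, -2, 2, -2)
Orthogonal basis:
  u_1 = (-2, -2, 0, -3)
  u_2 = (43/17, 26/17, 2, -46/17)
  u_3 = (584/341, -884/341, 208/341, 200/341)

Apply the Gram-Schmidt recurrence
  u_1 = v_1
  u_i = v_i − Σ_{j<i} ((v_i · u_j) / (u_j · u_j)) · u_j.

Step by step this gives:
  u_1 = (-2, -2, 0, -3)
  u_2 = (43/17, 26/17, 2, -46/17)
  u_3 = (584/341, -884/341, 208/341, 200/341)

Orthogonality check:
  u_2 · u_1 = 0 (should be 0)
  u_3 · u_1 = 0 (should be 0)
  u_3 · u_2 = 0 (should be 0)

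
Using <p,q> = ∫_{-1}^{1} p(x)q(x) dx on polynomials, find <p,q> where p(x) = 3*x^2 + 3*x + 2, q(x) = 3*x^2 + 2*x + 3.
<p,q> = 148/5

Expand the product: p(x)·q(x) = 9*x^4 + 15*x^3 + 21*x^2 + 13*x + 6.
∫_{-1}^{1} of each monomial x^k gives [2/(k+1) if k even, 0 if k odd]. Integrating term-by-term (or equivalently evaluating the antiderivative F(x) = 9*x^5/5 + 15*x^4/4 + 7*x^3 + 13*x^2/2 + 6*x at the endpoints):
  F(1) − F(−1) = 501/20 − (-91/20) = 148/5.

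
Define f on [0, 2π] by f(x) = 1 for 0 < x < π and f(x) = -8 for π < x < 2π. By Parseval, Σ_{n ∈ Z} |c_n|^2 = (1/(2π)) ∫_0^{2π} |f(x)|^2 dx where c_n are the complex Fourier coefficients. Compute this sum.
Σ |c_n|^2 = 65/2

Parseval equates the L^2 energy of f (normalised by 1/(2π)) with the ℓ^2 sum of its Fourier coefficients: (1/(2π)) ∫_0^{2π} |f|^2 = Σ |c_n|^2.
Compute the left side: (1/(2π)) [∫_0^π 1^2 dx + ∫_π^{2π} (-8)^2 dx] = (1/(2π)) · (1π + 64π) = (1 + 64)/2 = 65/2.
So Σ_{n ∈ Z} |c_n|^2 = 65/2.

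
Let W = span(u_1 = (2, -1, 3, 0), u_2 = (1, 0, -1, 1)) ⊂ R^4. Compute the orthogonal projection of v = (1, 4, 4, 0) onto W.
proj_W(v) = (22/41, -27/41, 113/41, -32/41)

Set up U = [u_1 | ... | u_2] ∈ R^(4×2). The projector onto W = col(U) is P = U (U^T U)^(-1) U^T.
Compute U^T U =
  [14, -1]
  [-1, 3],
and U^T v = (10, -3).
Solve U^T U · c = U^T v for the coefficients: c = (27/41, -32/41). The projection is proj_W(v) = U c.
Check: (v - proj_W(v)) · u_1 = 0  (should be 0).
Check: (v - proj_W(v)) · u_2 = 0  (should be 0).
Result: proj_W(v) = (22/41, -27/41, 113/41, -32/41).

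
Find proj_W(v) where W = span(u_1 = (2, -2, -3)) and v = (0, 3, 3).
proj_W(v) = (-30/17, 30/17, 45/17)

Set up U = [u_1 | ... | u_1] ∈ R^(3×1). The projector onto W = col(U) is P = U (U^T U)^(-1) U^T.
Compute U^T U =
  [17],
and U^T v = (-15).
Solve U^T U · c = U^T v for the coefficients: c = (-15/17). The projection is proj_W(v) = U c.
Check: (v - proj_W(v)) · u_1 = 0  (should be 0).
Result: proj_W(v) = (-30/17, 30/17, 45/17).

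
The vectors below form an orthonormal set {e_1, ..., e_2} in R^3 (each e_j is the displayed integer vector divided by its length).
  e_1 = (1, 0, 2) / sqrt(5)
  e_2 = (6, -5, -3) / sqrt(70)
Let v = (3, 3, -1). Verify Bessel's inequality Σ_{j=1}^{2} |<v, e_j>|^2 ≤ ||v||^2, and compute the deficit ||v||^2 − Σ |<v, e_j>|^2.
Σ |<v, e_j>|^2 = 5/7; ||v||^2 = 19; deficit = 128/7

Write each e_j = u_j / sqrt(<u_j, u_j>) where u_j is the displayed integer vector. Then <v, e_j> = <v, u_j> / sqrt(<u_j, u_j>), so |<v, e_j>|^2 = <v, u_j>^2 / <u_j, u_j>.
Coefficients: <v, e_1> = 1/sqrt(5), <v, e_2> = 6/sqrt(70).
Square and sum: Σ |<v, e_j>|^2 = 5/7.
Compute ||v||^2 = v·v = 19.
Deficit = 19 − 5/7 = 128/7 ≥ 0, confirming Bessel's inequality. (The deficit equals ||v − Σ <v,e_j> e_j||^2, the squared distance from v to span{e_j}.)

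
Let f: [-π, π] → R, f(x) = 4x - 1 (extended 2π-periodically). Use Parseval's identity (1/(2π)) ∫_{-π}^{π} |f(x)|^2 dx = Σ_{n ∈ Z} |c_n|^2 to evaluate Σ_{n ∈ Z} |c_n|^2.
Σ |c_n|^2 = 16π^2/3 + 1

Expand and integrate term by term over [-π, π]:
  ∫ (4x)^2 dx = 16·(2π^3/3); ∫ 2·4·(-1)·x dx = 0 (odd integrand); ∫ (-1)^2 dx = 1·2π.
So (1/(2π)) ∫_{-π}^{π} (4x - 1)^2 dx = 16π^2/3 + 1 = 16π^2/3 + 1.
Parseval ⇒ Σ |c_n|^2 = 16π^2/3 + 1.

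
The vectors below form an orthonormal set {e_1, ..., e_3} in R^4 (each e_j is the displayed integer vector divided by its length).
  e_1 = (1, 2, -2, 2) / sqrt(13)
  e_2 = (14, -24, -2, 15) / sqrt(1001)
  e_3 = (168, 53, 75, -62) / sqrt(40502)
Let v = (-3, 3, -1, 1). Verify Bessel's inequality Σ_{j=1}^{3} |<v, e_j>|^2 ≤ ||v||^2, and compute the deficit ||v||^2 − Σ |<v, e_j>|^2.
Σ |<v, e_j>|^2 = 4972/263; ||v||^2 = 20; deficit = 288/263

Write each e_j = u_j / sqrt(<u_j, u_j>) where u_j is the displayed integer vector. Then <v, e_j> = <v, u_j> / sqrt(<u_j, u_j>), so |<v, e_j>|^2 = <v, u_j>^2 / <u_j, u_j>.
Coefficients: <v, e_1> = 7/sqrt(13), <v, e_2> = -97/sqrt(1001), <v, e_3> = -482/sqrt(40502).
Square and sum: Σ |<v, e_j>|^2 = 4972/263.
Compute ||v||^2 = v·v = 20.
Deficit = 20 − 4972/263 = 288/263 ≥ 0, confirming Bessel's inequality. (The deficit equals ||v − Σ <v,e_j> e_j||^2, the squared distance from v to span{e_j}.)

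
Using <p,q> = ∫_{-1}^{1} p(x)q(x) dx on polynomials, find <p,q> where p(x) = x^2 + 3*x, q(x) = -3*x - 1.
<p,q> = -20/3

Expand the product: p(x)·q(x) = -3*x^3 - 10*x^2 - 3*x.
∫_{-1}^{1} of each monomial x^k gives [2/(k+1) if k even, 0 if k odd]. Integrating term-by-term (or equivalently evaluating the antiderivative F(x) = -3*x^4/4 - 10*x^3/3 - 3*x^2/2 at the endpoints):
  F(1) − F(−1) = -67/12 − (13/12) = -20/3.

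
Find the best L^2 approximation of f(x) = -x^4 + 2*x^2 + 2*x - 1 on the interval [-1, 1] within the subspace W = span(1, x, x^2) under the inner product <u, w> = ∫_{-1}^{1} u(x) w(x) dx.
g(x) = 8*x^2/7 + 2*x - 32/35

The best approximation g ∈ W is the orthogonal projection of f onto W. Writing g = a_0 + a_1 x + a_2 x^2, the coefficients solve the normal equations G · a = b where
  G_{ij} = <φ_i, φ_j> and b_i = <f, φ_i>, with φ_0 = 1, φ_1 = x, φ_2 = x^2.
G =
  [2, 0, 2/3]
  [0, 2/3, 0]
  [2/3, 0, 2/5],
b = (-16/15, 4/3, -16/105).
Solving gives a_0 = -32/35, a_1 = 2, a_2 = 8/7, so
  g(x) = 8*x^2/7 + 2*x - 32/35.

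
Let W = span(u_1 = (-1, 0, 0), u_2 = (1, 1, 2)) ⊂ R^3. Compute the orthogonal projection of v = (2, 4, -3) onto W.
proj_W(v) = (2, -2/5, -4/5)

Set up U = [u_1 | ... | u_2] ∈ R^(3×2). The projector onto W = col(U) is P = U (U^T U)^(-1) U^T.
Compute U^T U =
  [1, -1]
  [-1, 6],
and U^T v = (-2, 0).
Solve U^T U · c = U^T v for the coefficients: c = (-12/5, -2/5). The projection is proj_W(v) = U c.
Check: (v - proj_W(v)) · u_1 = 0  (should be 0).
Check: (v - proj_W(v)) · u_2 = 0  (should be 0).
Result: proj_W(v) = (2, -2/5, -4/5).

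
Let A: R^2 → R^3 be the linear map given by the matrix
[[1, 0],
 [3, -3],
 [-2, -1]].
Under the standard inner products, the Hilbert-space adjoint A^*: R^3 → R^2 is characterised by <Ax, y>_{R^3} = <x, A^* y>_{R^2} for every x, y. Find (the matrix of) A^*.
A^* = A^T =
[[1, 3, -2],
 [0, -3, -1]]

For real matrices with standard dot products, the defining identity <Ax, y> = <x, A^* y> gives (Ax)^T y = x^T (A^*) y, i.e. x^T A^T y = x^T (A^*) y. Since this holds for all x, y, we must have A^* = A^T. Therefore
A^* =
[[1, 3, -2],
 [0, -3, -1]].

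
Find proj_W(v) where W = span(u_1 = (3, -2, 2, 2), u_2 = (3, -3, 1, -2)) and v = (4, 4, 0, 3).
proj_W(v) = (78/157, 76/157, 180/157, 564/157)

Set up U = [u_1 | ... | u_2] ∈ R^(4×2). The projector onto W = col(U) is P = U (U^T U)^(-1) U^T.
Compute U^T U =
  [21, 13]
  [13, 23],
and U^T v = (10, -6).
Solve U^T U · c = U^T v for the coefficients: c = (154/157, -128/157). The projection is proj_W(v) = U c.
Check: (v - proj_W(v)) · u_1 = 0  (should be 0).
Check: (v - proj_W(v)) · u_2 = 0  (should be 0).
Result: proj_W(v) = (78/157, 76/157, 180/157, 564/157).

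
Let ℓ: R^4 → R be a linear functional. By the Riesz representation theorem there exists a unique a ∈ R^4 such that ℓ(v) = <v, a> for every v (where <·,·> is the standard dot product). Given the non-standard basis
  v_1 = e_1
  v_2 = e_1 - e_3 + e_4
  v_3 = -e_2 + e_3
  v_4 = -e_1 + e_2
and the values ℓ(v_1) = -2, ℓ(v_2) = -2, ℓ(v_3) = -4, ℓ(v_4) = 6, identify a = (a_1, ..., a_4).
a = (-2, 4, 0, 0)

Write a = (a_1, ..., a_4) in the standard basis. For each basis vector v_i, ℓ(v_i) = <v_i, a> is a linear equation in the a_j's. Collect the n equations into a matrix system V a = ℓ, where row i of V is v_i (expressed in the standard basis). Since V is invertible (lower-triangular with 1s on the diagonal, up to permutation), solve by back-substitution:
  V =
[[1, 0, 0, 0],
 [1, 0, -1, 1],
 [0, -1, 1, 0],
 [-1, 1, 0, 0]]
  V a = (-2, -2, -4, 6)
Solving gives a = (-2, 4, 0, 0).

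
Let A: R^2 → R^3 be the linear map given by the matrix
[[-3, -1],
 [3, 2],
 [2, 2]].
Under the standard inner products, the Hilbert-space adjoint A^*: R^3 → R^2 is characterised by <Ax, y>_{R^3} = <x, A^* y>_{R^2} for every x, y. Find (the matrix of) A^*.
A^* = A^T =
[[-3, 3, 2],
 [-1, 2, 2]]

For real matrices with standard dot products, the defining identity <Ax, y> = <x, A^* y> gives (Ax)^T y = x^T (A^*) y, i.e. x^T A^T y = x^T (A^*) y. Since this holds for all x, y, we must have A^* = A^T. Therefore
A^* =
[[-3, 3, 2],
 [-1, 2, 2]].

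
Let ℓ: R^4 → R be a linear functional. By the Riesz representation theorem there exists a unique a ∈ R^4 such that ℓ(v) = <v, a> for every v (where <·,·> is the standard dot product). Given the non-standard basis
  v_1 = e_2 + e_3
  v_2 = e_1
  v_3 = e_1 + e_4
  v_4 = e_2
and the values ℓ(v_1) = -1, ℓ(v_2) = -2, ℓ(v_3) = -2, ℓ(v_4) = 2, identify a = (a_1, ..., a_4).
a = (-2, 2, -3, 0)

Write a = (a_1, ..., a_4) in the standard basis. For each basis vector v_i, ℓ(v_i) = <v_i, a> is a linear equation in the a_j's. Collect the n equations into a matrix system V a = ℓ, where row i of V is v_i (expressed in the standard basis). Since V is invertible (lower-triangular with 1s on the diagonal, up to permutation), solve by back-substitution:
  V =
[[0, 1, 1, 0],
 [1, 0, 0, 0],
 [1, 0, 0, 1],
 [0, 1, 0, 0]]
  V a = (-1, -2, -2, 2)
Solving gives a = (-2, 2, -3, 0).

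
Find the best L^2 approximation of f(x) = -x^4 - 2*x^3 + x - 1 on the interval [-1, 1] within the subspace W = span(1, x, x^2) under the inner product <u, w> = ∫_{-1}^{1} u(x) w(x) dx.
g(x) = -6*x^2/7 - x/5 - 32/35

The best approximation g ∈ W is the orthogonal projection of f onto W. Writing g = a_0 + a_1 x + a_2 x^2, the coefficients solve the normal equations G · a = b where
  G_{ij} = <φ_i, φ_j> and b_i = <f, φ_i>, with φ_0 = 1, φ_1 = x, φ_2 = x^2.
G =
  [2, 0, 2/3]
  [0, 2/3, 0]
  [2/3, 0, 2/5],
b = (-12/5, -2/15, -20/21).
Solving gives a_0 = -32/35, a_1 = -1/5, a_2 = -6/7, so
  g(x) = -6*x^2/7 - x/5 - 32/35.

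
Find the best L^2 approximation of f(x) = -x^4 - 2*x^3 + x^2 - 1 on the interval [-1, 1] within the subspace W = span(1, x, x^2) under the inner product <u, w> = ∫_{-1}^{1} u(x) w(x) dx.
g(x) = x^2/7 - 6*x/5 - 32/35

The best approximation g ∈ W is the orthogonal projection of f onto W. Writing g = a_0 + a_1 x + a_2 x^2, the coefficients solve the normal equations G · a = b where
  G_{ij} = <φ_i, φ_j> and b_i = <f, φ_i>, with φ_0 = 1, φ_1 = x, φ_2 = x^2.
G =
  [2, 0, 2/3]
  [0, 2/3, 0]
  [2/3, 0, 2/5],
b = (-26/15, -4/5, -58/105).
Solving gives a_0 = -32/35, a_1 = -6/5, a_2 = 1/7, so
  g(x) = x^2/7 - 6*x/5 - 32/35.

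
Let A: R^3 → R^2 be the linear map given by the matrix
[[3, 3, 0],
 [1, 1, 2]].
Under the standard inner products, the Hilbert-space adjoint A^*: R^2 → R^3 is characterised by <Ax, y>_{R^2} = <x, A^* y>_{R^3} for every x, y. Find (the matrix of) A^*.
A^* = A^T =
[[3, 1],
 [3, 1],
 [0, 2]]

For real matrices with standard dot products, the defining identity <Ax, y> = <x, A^* y> gives (Ax)^T y = x^T (A^*) y, i.e. x^T A^T y = x^T (A^*) y. Since this holds for all x, y, we must have A^* = A^T. Therefore
A^* =
[[3, 1],
 [3, 1],
 [0, 2]].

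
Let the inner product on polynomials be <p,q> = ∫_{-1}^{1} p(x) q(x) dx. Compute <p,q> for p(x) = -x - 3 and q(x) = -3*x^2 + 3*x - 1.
<p,q> = 10

Expand the product: p(x)·q(x) = 3*x^3 + 6*x^2 - 8*x + 3.
∫_{-1}^{1} of each monomial x^k gives [2/(k+1) if k even, 0 if k odd]. Integrating term-by-term (or equivalently evaluating the antiderivative F(x) = 3*x^4/4 + 2*x^3 - 4*x^2 + 3*x at the endpoints):
  F(1) − F(−1) = 7/4 − (-33/4) = 10.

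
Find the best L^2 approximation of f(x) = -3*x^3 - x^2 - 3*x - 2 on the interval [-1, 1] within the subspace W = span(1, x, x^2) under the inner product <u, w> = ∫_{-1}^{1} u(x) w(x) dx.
g(x) = -x^2 - 24*x/5 - 2

The best approximation g ∈ W is the orthogonal projection of f onto W. Writing g = a_0 + a_1 x + a_2 x^2, the coefficients solve the normal equations G · a = b where
  G_{ij} = <φ_i, φ_j> and b_i = <f, φ_i>, with φ_0 = 1, φ_1 = x, φ_2 = x^2.
G =
  [2, 0, 2/3]
  [0, 2/3, 0]
  [2/3, 0, 2/5],
b = (-14/3, -16/5, -26/15).
Solving gives a_0 = -2, a_1 = -24/5, a_2 = -1, so
  g(x) = -x^2 - 24*x/5 - 2.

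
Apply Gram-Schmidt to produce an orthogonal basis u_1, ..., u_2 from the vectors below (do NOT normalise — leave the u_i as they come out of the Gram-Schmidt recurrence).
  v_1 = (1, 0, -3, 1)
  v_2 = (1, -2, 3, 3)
Orthogonal basis:
  u_1 = (1, 0, -3, 1)
  u_2 = (16/11, -2, 18/11, 38/11)

Apply the Gram-Schmidt recurrence
  u_1 = v_1
  u_i = v_i − Σ_{j<i} ((v_i · u_j) / (u_j · u_j)) · u_j.

Step by step this gives:
  u_1 = (1, 0, -3, 1)
  u_2 = (16/11, -2, 18/11, 38/11)

Orthogonality check:
  u_2 · u_1 = 0 (should be 0)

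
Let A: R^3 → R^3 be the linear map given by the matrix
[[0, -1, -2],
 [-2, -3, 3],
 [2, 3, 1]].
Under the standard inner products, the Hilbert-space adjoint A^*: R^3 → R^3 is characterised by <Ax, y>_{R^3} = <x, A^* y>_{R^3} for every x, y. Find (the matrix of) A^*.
A^* = A^T =
[[0, -2, 2],
 [-1, -3, 3],
 [-2, 3, 1]]

For real matrices with standard dot products, the defining identity <Ax, y> = <x, A^* y> gives (Ax)^T y = x^T (A^*) y, i.e. x^T A^T y = x^T (A^*) y. Since this holds for all x, y, we must have A^* = A^T. Therefore
A^* =
[[0, -2, 2],
 [-1, -3, 3],
 [-2, 3, 1]].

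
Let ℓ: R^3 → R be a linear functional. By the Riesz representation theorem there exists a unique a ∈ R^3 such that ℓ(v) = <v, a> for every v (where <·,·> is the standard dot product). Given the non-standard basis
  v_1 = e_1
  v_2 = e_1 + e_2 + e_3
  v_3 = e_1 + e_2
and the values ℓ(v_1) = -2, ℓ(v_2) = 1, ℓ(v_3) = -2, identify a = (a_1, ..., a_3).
a = (-2, 0, 3)

Write a = (a_1, ..., a_3) in the standard basis. For each basis vector v_i, ℓ(v_i) = <v_i, a> is a linear equation in the a_j's. Collect the n equations into a matrix system V a = ℓ, where row i of V is v_i (expressed in the standard basis). Since V is invertible (lower-triangular with 1s on the diagonal, up to permutation), solve by back-substitution:
  V =
[[1, 0, 0],
 [1, 1, 1],
 [1, 1, 0]]
  V a = (-2, 1, -2)
Solving gives a = (-2, 0, 3).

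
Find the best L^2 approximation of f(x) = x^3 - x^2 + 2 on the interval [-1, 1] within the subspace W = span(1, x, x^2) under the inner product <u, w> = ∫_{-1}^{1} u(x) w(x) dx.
g(x) = -x^2 + 3*x/5 + 2

The best approximation g ∈ W is the orthogonal projection of f onto W. Writing g = a_0 + a_1 x + a_2 x^2, the coefficients solve the normal equations G · a = b where
  G_{ij} = <φ_i, φ_j> and b_i = <f, φ_i>, with φ_0 = 1, φ_1 = x, φ_2 = x^2.
G =
  [2, 0, 2/3]
  [0, 2/3, 0]
  [2/3, 0, 2/5],
b = (10/3, 2/5, 14/15).
Solving gives a_0 = 2, a_1 = 3/5, a_2 = -1, so
  g(x) = -x^2 + 3*x/5 + 2.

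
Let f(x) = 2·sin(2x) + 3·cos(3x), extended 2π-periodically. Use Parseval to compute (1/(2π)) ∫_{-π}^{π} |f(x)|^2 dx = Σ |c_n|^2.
Σ |c_n|^2 = 13/2

Expand |f|^2 and use orthogonality of {sin(nx), cos(mx)} on [-π, π]:
  ∫_{-π}^{π} sin(nx)^2 dx = π, ∫ cos(mx)^2 dx = π, and cross terms integrate to 0.
So ∫_{-π}^{π} f(x)^2 dx = 2^2 · π + 3^2 · π = (4 + 9)π.
Divide by 2π: (4 + 9)/2 = 13/2.
By Parseval, this equals Σ |c_n|^2.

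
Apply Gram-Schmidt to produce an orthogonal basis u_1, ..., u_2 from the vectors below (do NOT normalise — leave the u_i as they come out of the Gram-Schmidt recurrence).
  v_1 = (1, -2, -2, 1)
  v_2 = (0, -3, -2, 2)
Orthogonal basis:
  u_1 = (1, -2, -2, 1)
  u_2 = (-6/5, -3/5, 2/5, 4/5)

Apply the Gram-Schmidt recurrence
  u_1 = v_1
  u_i = v_i − Σ_{j<i} ((v_i · u_j) / (u_j · u_j)) · u_j.

Step by step this gives:
  u_1 = (1, -2, -2, 1)
  u_2 = (-6/5, -3/5, 2/5, 4/5)

Orthogonality check:
  u_2 · u_1 = 0 (should be 0)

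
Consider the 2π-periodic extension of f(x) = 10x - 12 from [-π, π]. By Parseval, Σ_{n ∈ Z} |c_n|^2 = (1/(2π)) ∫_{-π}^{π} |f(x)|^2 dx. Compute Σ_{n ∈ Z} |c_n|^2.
Σ |c_n|^2 = 100π^2/3 + 144

Expand and integrate term by term over [-π, π]:
  ∫ (10x)^2 dx = 100·(2π^3/3); ∫ 2·10·(-12)·x dx = 0 (odd integrand); ∫ (-12)^2 dx = 144·2π.
So (1/(2π)) ∫_{-π}^{π} (10x - 12)^2 dx = 100π^2/3 + 144 = 100π^2/3 + 144.
Parseval ⇒ Σ |c_n|^2 = 100π^2/3 + 144.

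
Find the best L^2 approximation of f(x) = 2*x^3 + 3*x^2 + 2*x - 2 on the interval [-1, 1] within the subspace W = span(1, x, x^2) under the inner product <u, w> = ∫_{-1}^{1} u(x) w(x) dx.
g(x) = 3*x^2 + 16*x/5 - 2

The best approximation g ∈ W is the orthogonal projection of f onto W. Writing g = a_0 + a_1 x + a_2 x^2, the coefficients solve the normal equations G · a = b where
  G_{ij} = <φ_i, φ_j> and b_i = <f, φ_i>, with φ_0 = 1, φ_1 = x, φ_2 = x^2.
G =
  [2, 0, 2/3]
  [0, 2/3, 0]
  [2/3, 0, 2/5],
b = (-2, 32/15, -2/15).
Solving gives a_0 = -2, a_1 = 16/5, a_2 = 3, so
  g(x) = 3*x^2 + 16*x/5 - 2.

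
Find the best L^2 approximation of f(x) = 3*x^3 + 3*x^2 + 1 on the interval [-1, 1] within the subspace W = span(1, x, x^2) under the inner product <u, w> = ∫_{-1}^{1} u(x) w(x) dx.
g(x) = 3*x^2 + 9*x/5 + 1

The best approximation g ∈ W is the orthogonal projection of f onto W. Writing g = a_0 + a_1 x + a_2 x^2, the coefficients solve the normal equations G · a = b where
  G_{ij} = <φ_i, φ_j> and b_i = <f, φ_i>, with φ_0 = 1, φ_1 = x, φ_2 = x^2.
G =
  [2, 0, 2/3]
  [0, 2/3, 0]
  [2/3, 0, 2/5],
b = (4, 6/5, 28/15).
Solving gives a_0 = 1, a_1 = 9/5, a_2 = 3, so
  g(x) = 3*x^2 + 9*x/5 + 1.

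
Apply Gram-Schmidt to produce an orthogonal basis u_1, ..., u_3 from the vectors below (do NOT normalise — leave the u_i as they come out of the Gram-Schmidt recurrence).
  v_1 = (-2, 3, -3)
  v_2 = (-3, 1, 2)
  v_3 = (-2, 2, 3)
Orthogonal basis:
  u_1 = (-2, 3, -3)
  u_2 = (-30/11, 13/22, 53/22)
  u_3 = (261/299, 29/23, 203/299)

Apply the Gram-Schmidt recurrence
  u_1 = v_1
  u_i = v_i − Σ_{j<i} ((v_i · u_j) / (u_j · u_j)) · u_j.

Step by step this gives:
  u_1 = (-2, 3, -3)
  u_2 = (-30/11, 13/22, 53/22)
  u_3 = (261/299, 29/23, 203/299)

Orthogonality check:
  u_2 · u_1 = 0 (should be 0)
  u_3 · u_1 = 0 (should be 0)
  u_3 · u_2 = 0 (should be 0)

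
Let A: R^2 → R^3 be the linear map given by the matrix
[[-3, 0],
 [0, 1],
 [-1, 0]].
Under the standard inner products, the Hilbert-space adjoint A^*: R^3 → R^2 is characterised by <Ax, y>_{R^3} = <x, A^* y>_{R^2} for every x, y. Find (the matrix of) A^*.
A^* = A^T =
[[-3, 0, -1],
 [0, 1, 0]]

For real matrices with standard dot products, the defining identity <Ax, y> = <x, A^* y> gives (Ax)^T y = x^T (A^*) y, i.e. x^T A^T y = x^T (A^*) y. Since this holds for all x, y, we must have A^* = A^T. Therefore
A^* =
[[-3, 0, -1],
 [0, 1, 0]].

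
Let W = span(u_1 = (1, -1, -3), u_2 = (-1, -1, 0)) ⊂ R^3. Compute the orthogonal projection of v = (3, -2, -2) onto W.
proj_W(v) = (3/2, -1/2, -3)

Set up U = [u_1 | ... | u_2] ∈ R^(3×2). The projector onto W = col(U) is P = U (U^T U)^(-1) U^T.
Compute U^T U =
  [11, 0]
  [0, 2],
and U^T v = (11, -1).
Solve U^T U · c = U^T v for the coefficients: c = (1, -1/2). The projection is proj_W(v) = U c.
Check: (v - proj_W(v)) · u_1 = 0  (should be 0).
Check: (v - proj_W(v)) · u_2 = 0  (should be 0).
Result: proj_W(v) = (3/2, -1/2, -3).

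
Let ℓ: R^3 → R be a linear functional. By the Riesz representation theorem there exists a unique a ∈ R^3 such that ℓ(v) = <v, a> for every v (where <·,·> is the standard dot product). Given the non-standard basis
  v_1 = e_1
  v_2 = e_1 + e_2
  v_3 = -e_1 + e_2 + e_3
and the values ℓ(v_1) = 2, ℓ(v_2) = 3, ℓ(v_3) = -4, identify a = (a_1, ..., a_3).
a = (2, 1, -3)

Write a = (a_1, ..., a_3) in the standard basis. For each basis vector v_i, ℓ(v_i) = <v_i, a> is a linear equation in the a_j's. Collect the n equations into a matrix system V a = ℓ, where row i of V is v_i (expressed in the standard basis). Since V is invertible (lower-triangular with 1s on the diagonal, up to permutation), solve by back-substitution:
  V =
[[1, 0, 0],
 [1, 1, 0],
 [-1, 1, 1]]
  V a = (2, 3, -4)
Solving gives a = (2, 1, -3).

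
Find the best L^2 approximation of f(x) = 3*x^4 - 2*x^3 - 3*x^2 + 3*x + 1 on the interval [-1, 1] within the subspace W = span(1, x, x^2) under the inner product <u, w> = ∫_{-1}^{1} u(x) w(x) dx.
g(x) = -3*x^2/7 + 9*x/5 + 26/35

The best approximation g ∈ W is the orthogonal projection of f onto W. Writing g = a_0 + a_1 x + a_2 x^2, the coefficients solve the normal equations G · a = b where
  G_{ij} = <φ_i, φ_j> and b_i = <f, φ_i>, with φ_0 = 1, φ_1 = x, φ_2 = x^2.
G =
  [2, 0, 2/3]
  [0, 2/3, 0]
  [2/3, 0, 2/5],
b = (6/5, 6/5, 34/105).
Solving gives a_0 = 26/35, a_1 = 9/5, a_2 = -3/7, so
  g(x) = -3*x^2/7 + 9*x/5 + 26/35.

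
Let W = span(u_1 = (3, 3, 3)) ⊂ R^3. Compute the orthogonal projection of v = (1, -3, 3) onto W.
proj_W(v) = (1/3, 1/3, 1/3)

Set up U = [u_1 | ... | u_1] ∈ R^(3×1). The projector onto W = col(U) is P = U (U^T U)^(-1) U^T.
Compute U^T U =
  [27],
and U^T v = (3).
Solve U^T U · c = U^T v for the coefficients: c = (1/9). The projection is proj_W(v) = U c.
Check: (v - proj_W(v)) · u_1 = 0  (should be 0).
Result: proj_W(v) = (1/3, 1/3, 1/3).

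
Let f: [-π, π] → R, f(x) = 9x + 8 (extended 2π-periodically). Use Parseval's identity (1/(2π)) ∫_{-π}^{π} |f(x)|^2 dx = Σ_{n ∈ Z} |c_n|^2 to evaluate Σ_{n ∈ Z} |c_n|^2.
Σ |c_n|^2 = 27π^2 + 64

Expand and integrate term by term over [-π, π]:
  ∫ (9x)^2 dx = 81·(2π^3/3); ∫ 2·9·(8)·x dx = 0 (odd integrand); ∫ 8^2 dx = 64·2π.
So (1/(2π)) ∫_{-π}^{π} (9x + 8)^2 dx = 81π^2/3 + 64 = 27π^2 + 64.
Parseval ⇒ Σ |c_n|^2 = 27π^2 + 64.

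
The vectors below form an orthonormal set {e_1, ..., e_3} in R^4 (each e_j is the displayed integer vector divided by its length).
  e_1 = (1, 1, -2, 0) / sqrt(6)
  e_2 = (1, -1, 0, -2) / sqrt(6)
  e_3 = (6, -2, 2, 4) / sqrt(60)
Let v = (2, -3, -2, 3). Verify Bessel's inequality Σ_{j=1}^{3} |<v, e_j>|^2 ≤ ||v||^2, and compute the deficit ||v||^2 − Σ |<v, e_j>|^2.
Σ |<v, e_j>|^2 = 194/15; ||v||^2 = 26; deficit = 196/15

Write each e_j = u_j / sqrt(<u_j, u_j>) where u_j is the displayed integer vector. Then <v, e_j> = <v, u_j> / sqrt(<u_j, u_j>), so |<v, e_j>|^2 = <v, u_j>^2 / <u_j, u_j>.
Coefficients: <v, e_1> = 3/sqrt(6), <v, e_2> = -1/sqrt(6), <v, e_3> = 26/sqrt(60).
Square and sum: Σ |<v, e_j>|^2 = 194/15.
Compute ||v||^2 = v·v = 26.
Deficit = 26 − 194/15 = 196/15 ≥ 0, confirming Bessel's inequality. (The deficit equals ||v − Σ <v,e_j> e_j||^2, the squared distance from v to span{e_j}.)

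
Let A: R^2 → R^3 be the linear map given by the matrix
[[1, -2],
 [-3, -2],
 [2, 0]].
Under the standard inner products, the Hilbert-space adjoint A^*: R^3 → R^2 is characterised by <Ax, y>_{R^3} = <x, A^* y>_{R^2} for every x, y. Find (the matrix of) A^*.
A^* = A^T =
[[1, -3, 2],
 [-2, -2, 0]]

For real matrices with standard dot products, the defining identity <Ax, y> = <x, A^* y> gives (Ax)^T y = x^T (A^*) y, i.e. x^T A^T y = x^T (A^*) y. Since this holds for all x, y, we must have A^* = A^T. Therefore
A^* =
[[1, -3, 2],
 [-2, -2, 0]].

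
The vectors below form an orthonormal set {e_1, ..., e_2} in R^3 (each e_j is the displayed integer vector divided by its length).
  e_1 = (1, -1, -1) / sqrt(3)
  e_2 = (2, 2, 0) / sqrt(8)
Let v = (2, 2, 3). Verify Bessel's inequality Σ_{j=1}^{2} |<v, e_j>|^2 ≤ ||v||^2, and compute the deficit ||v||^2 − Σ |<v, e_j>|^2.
Σ |<v, e_j>|^2 = 11; ||v||^2 = 17; deficit = 6

Write each e_j = u_j / sqrt(<u_j, u_j>) where u_j is the displayed integer vector. Then <v, e_j> = <v, u_j> / sqrt(<u_j, u_j>), so |<v, e_j>|^2 = <v, u_j>^2 / <u_j, u_j>.
Coefficients: <v, e_1> = -3/sqrt(3), <v, e_2> = 8/sqrt(8).
Square and sum: Σ |<v, e_j>|^2 = 11.
Compute ||v||^2 = v·v = 17.
Deficit = 17 − 11 = 6 ≥ 0, confirming Bessel's inequality. (The deficit equals ||v − Σ <v,e_j> e_j||^2, the squared distance from v to span{e_j}.)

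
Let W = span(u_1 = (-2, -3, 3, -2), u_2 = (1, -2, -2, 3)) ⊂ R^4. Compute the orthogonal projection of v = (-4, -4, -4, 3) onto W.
proj_W(v) = (77/202, -434/101, -128/101, 639/202)

Set up U = [u_1 | ... | u_2] ∈ R^(4×2). The projector onto W = col(U) is P = U (U^T U)^(-1) U^T.
Compute U^T U =
  [26, -8]
  [-8, 18],
and U^T v = (2, 21).
Solve U^T U · c = U^T v for the coefficients: c = (51/101, 281/202). The projection is proj_W(v) = U c.
Check: (v - proj_W(v)) · u_1 = 0  (should be 0).
Check: (v - proj_W(v)) · u_2 = 0  (should be 0).
Result: proj_W(v) = (77/202, -434/101, -128/101, 639/202).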